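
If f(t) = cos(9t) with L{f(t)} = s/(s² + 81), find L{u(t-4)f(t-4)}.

Time shift theorem: L{u(t-a)f(t-a)} = e^(-as)F(s). Here a=4, F(s) = s/(s² + 81), so L{u(t-4)f(t-4)} = e^(-4s)·s/(s² + 81)

Final answer: e^(-4s)·s/(s² + 81)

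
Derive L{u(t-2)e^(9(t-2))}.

u(t-a)f(t-a) with f(t)=e^(9t). L{e^(9t)} = 1/(s-9). By time shift: e^(-2s)/(s-9)

Final answer: e^(-2s)/(s-9)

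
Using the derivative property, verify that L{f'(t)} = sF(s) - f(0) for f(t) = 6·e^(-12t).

f'(t) = -72e^(-12t). Direct: L{f'(t)} = -72/(s+12). Property: s·6/(s+12) - 6 = (6s - 6(s+12))/(s+12) = -72/(s+12). ✓

Final answer: -72/(s+12)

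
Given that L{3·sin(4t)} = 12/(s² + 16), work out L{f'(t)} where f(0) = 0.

L{f'(t)} = s·F(s) - f(0) = s·12/(s² + 16) - 0 = 12s/(s² + 16)

Final answer: 12s/(s² + 16)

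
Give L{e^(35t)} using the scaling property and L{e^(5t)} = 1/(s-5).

Using L{f(at)} = (1/a)F(s/a) with a=7 and f(t) = e^(5t): L{e^(35t)} = (1/7) · 1/((s/7)-5) = (1/7) · 7/(s-35) = 1/(s-35)

Final answer: 1/(s-35)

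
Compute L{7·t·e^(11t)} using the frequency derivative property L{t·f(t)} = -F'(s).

L{e^(11t)} = 1/(s-11). By frequency derivative: L{t·e^(11t)} = -d/ds[1/(s-11)] = -(-1)/(s-11)² = 1/(s-11)². Then L{7·t·e^(11t)} = 7·1/(s-11)² = 7/(s-11)²

Final answer: 7/(s-11)²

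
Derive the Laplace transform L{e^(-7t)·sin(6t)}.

L{e^(at)·sin(ωt)} = ω/((s-a)² + ω²), so L{e^(-7t)·sin(6t)} = 6/((s+7)² + 36)

Final answer: 6/((s+7)² + 36)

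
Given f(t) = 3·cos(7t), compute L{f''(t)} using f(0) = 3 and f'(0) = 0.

F(s) = 3s/(s² + 49). L{f''(t)} = s²F(s) - sf(0) - f'(0) = 3s³/(s² + 49) - 3s = (3s³ - 3s(s² + 49))/(s² + 49) = -147s/(s² + 49)

Final answer: -147s/(s² + 49)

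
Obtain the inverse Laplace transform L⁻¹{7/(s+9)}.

L⁻¹{1/(s-a)} = e^(at), so L⁻¹{1/(s+9)} = e^(-9t), and L⁻¹{7/(s+9)} = 7·e^(-9t)

Final answer: 7·e^(-9t)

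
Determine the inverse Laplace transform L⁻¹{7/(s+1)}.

L⁻¹{1/(s-a)} = e^(at), so L⁻¹{1/(s+1)} = e^(-t), and L⁻¹{7/(s+1)} = 7·e^(-t)

Final answer: 7·e^(-t)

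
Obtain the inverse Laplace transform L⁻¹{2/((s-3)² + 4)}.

Using frequency shift, L⁻¹{2/((s-3)² + 4)} = e^(3t)·sin(2t)

Final answer: e^(3t)·sin(2t)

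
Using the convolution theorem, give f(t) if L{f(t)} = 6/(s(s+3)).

6/(s(s+3)) = (6/s)·(1/(s+3)) = L{6}·L{e^(-3t)}. By convolution, f(t) = 6*e^(-3t) = ∫₀ᵗ 6·e^(-3τ) dτ = 6·(1 - e^(-3t))/3

Final answer: 6·(1 - e^(-3t))/3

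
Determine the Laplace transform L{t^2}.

L{t^n} = n!/s^(n+1), so L{t^2} = 2/s^3

Final answer: 2/s^3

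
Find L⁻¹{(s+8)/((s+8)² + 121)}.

Using frequency shift: L⁻¹{(s-a)/((s-a)² + b²)} = e^(at)cos(bt). Here a=-8, b=11

Final answer: e^(-8t)·cos(11t)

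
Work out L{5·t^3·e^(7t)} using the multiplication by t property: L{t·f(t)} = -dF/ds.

Using L{t^n·e^(at)} = n!/(s-a)^(n+1), L{t^3·e^(7t)} = 6/(s-7)^4, so L{5·t^3·e^(7t)} = 5·6/(s-7)^4 = 30/(s-7)^4

Final answer: 30/(s-7)^4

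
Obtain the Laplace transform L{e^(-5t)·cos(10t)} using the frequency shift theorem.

Frequency shift: L{e^(at)f(t)} = F(s-a). L{e^(-5t)·cos(10t)} = (s+5)/((s+5)² + 100)

Final answer: (s+5)/((s+5)² + 100)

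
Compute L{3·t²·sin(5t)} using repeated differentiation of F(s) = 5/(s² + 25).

F(s) = 5/(s² + 25). F'(s) = -10s/(s² + 25)². F''(s) = -10(25 - 3s²)/(s² + 25)³ = (30s² - 250)/(s² + 25)³. So L{t²·sin(5t)} = (-1)² F''(s) = (30s² - 250)/(s² + 25)³. Then L{3·t²·sin(5t)} = 3·(30s² - 250)/(s² + 25)³ = (90s² - 750)/(s² + 25)³

Final answer: (90s² - 750)/(s² + 25)³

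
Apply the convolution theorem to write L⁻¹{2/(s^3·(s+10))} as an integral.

2/(s^3·(s+10)) = (2/s^3)·(1/(s+10)) = L{t^2}·L{e^(-10t)}. So f(t) = t^2*e^(-10t) = ∫₀ᵗ τ^2·e^(-10(t-τ)) dτ

Final answer: ∫₀ᵗ τ^2·e^(-10(t-τ)) dτ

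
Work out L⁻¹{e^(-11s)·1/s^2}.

L⁻¹{1/s^2} = t. By the time shift theorem, L⁻¹{e^(-as)F(s)} = u(t-a)f(t-a) with a=11, so L⁻¹{e^(-11s)·1/s^2} = u(t-11)·(t-11)

Final answer: u(t-11)·(t-11)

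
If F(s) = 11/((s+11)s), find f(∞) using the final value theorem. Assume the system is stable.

f(∞) = lim_{s→0} sF(s) = lim_{s→0} 11/(s+11) = 1

Final answer: 1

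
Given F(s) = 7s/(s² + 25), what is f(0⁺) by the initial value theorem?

f(0⁺) = lim_{s→∞} s·7s/(s² + 25) = lim_{s→∞} 7s²/(s² + 25) = 7

Final answer: 7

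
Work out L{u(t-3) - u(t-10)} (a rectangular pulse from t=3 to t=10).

L{u(t-a)} = e^(-as)/s. L{u(t-3) - u(t-10)} = (e^(-3s) - e^(-10s))/s

Final answer: (e^(-3s) - e^(-10s))/s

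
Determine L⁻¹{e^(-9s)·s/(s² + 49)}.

L⁻¹{s/(s² + 49)} = cos(7t). By the time shift theorem, L⁻¹{e^(-as)F(s)} = u(t-a)f(t-a) with a=9, so L⁻¹{e^(-9s)·s/(s² + 49)} = u(t-9)·cos(7(t-9))

Final answer: u(t-9)·cos(7(t-9))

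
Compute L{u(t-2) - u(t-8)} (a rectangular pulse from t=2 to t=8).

L{u(t-a)} = e^(-as)/s. L{u(t-2) - u(t-8)} = (e^(-2s) - e^(-8s))/s

Final answer: (e^(-2s) - e^(-8s))/s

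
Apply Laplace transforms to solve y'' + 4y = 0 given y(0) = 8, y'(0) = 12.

L{y''} + 4L{y} = 0. s²Y - 8s - 12 + 4Y = 0. Y(s² + 4) = 8s + 12. Y = (8s + 12)/(s² + 4). Inverting: y(t) = 8cos(2t) + 6sin(2t)

Final answer: y(t) = 8cos(2t) + 6sin(2t)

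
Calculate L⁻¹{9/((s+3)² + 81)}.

Form: b/((s-a)² + b²) → e^(at)sin(bt). With a=-3, b=9

Final answer: e^(-3t)·sin(9t)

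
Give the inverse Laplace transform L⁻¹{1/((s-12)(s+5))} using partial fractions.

Decompose: A/(s-12) + B/(s+5). A = 1/17, B = -1/17. f(t) = (e^(12t) - e^(-5t))/17

Final answer: (e^(12t) - e^(-5t))/17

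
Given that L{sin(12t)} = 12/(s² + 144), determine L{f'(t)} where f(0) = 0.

L{f'(t)} = s·F(s) - f(0) = s·12/(s² + 144) - 0 = 12s/(s² + 144)

Final answer: 12s/(s² + 144)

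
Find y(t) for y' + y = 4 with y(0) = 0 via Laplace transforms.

sY + Y = 4/s. Y = 4/(s(s+1)). Partial fractions: Y = 4/s - 4/(s+1)

Final answer: y(t) = 4(1 - e^(-t))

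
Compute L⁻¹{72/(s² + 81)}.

This is the form c·a/(s² + a²) with a = 9, c = 8. L⁻¹ = 8·sin(9t)

Final answer: 8·sin(9t)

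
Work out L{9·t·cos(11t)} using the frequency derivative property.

L{cos(11t)} = s/(s² + 121). Derivative: d/ds[s/(s² + 121)] = [(s² + 121) - s·2s]/(s² + 121)² = (121 - s²)/(s² + 121)². So L{t·cos(11t)} = -F'(s) = (s² - 121)/(s² + 121)². Then L{9·t·cos(11t)} = 9·(s² - 121)/(s² + 121)²

Final answer: 9·(s² - 121)/(s² + 121)²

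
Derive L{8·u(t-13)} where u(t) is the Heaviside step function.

L{u(t-a)} = e^(-as)/s. Here a=13, so L{u(t-13)} = e^(-13s)/s, and L{8·u(t-13)} = 8·e^(-13s)/s

Final answer: 8·e^(-13s)/s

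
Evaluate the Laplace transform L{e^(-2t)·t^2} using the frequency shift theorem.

L{e^(at)·t^n} = n!/(s-a)^(n+1), so L{e^(-2t)·t^2} = 2/(s+2)^3

Final answer: 2/(s+2)^3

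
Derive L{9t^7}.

L{t^n} = n!/s^(n+1). So L{9t^7} = 9·7!/s^8 = 45360/s^8

Final answer: 45360/s^8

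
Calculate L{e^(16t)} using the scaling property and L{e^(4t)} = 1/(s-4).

Using L{f(at)} = (1/a)F(s/a) with a=4 and f(t) = e^(4t): L{e^(16t)} = (1/4) · 1/((s/4)-4) = (1/4) · 4/(s-16) = 1/(s-16)

Final answer: 1/(s-16)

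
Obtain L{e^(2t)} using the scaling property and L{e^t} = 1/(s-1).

Using L{f(at)} = (1/a)F(s/a) with a=2 and f(t) = e^t: L{e^(2t)} = (1/2) · 1/((s/2)-1) = (1/2) · 2/(s-2) = 1/(s-2)

Final answer: 1/(s-2)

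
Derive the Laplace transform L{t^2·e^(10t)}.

L{t^n·e^(at)} = n!/(s-a)^(n+1), so L{t^2·e^(10t)} = 2/(s-10)^3

Final answer: 2/(s-10)^3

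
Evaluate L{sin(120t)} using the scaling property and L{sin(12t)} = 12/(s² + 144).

Using L{f(at)} = (1/a)F(s/a) with a=10: L{sin(120t)} = (1/10) · 12/((s/10)² + 144) = (1/10) · 12·100/(s² + 14400) = 120/(s² + 14400)

Final answer: 120/(s² + 14400)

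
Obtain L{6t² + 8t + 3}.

L{6t² + 8t + 3} = 6·2/s³ + 8/s² + 3/s = 12/s³ + 8/s² + 3/s

Final answer: 12/s³ + 8/s² + 3/s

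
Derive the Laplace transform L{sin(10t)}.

L{sin(ωt)} = ω/(s² + ω²), so L{sin(10t)} = 10/(s² + 100)

Final answer: 10/(s² + 100)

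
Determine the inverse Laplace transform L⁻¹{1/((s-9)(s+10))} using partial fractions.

Decompose: A/(s-9) + B/(s+10). A = 1/19, B = -1/19. f(t) = (e^(9t) - e^(-10t))/19

Final answer: (e^(9t) - e^(-10t))/19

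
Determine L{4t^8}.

L{t^n} = n!/s^(n+1). So L{4t^8} = 4·8!/s^9 = 161280/s^9

Final answer: 161280/s^9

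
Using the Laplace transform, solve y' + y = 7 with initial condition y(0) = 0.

sY + Y = 7/s. Y = 7/(s(s+1)). Partial fractions: Y = 7/s - 7/(s+1)

Final answer: y(t) = 7(1 - e^(-t))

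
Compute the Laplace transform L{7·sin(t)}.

L{sin(ωt)} = ω/(s² + ω²), so L{sin(t)} = 1/(s² + 1). Then L{7·sin(t)} = 7·1/(s² + 1) = 7/(s² + 1)

Final answer: 7/(s² + 1)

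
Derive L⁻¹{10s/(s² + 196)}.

This is the form c·s/(s² + a²) with a = 14, c = 10. L⁻¹ = 10·cos(14t)

Final answer: 10·cos(14t)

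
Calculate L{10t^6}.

L{t^n} = n!/s^(n+1). So L{10t^6} = 10·6!/s^7 = 7200/s^7

Final answer: 7200/s^7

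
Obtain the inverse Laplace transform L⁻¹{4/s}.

L⁻¹{c/s} = c, so L⁻¹{4/s} = 4

Final answer: 4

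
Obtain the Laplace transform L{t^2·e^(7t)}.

L{t^n·e^(at)} = n!/(s-a)^(n+1), so L{t^2·e^(7t)} = 2/(s-7)^3

Final answer: 2/(s-7)^3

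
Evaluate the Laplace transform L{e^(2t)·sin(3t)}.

L{e^(at)·sin(ωt)} = ω/((s-a)² + ω²), so L{e^(2t)·sin(3t)} = 3/((s-2)² + 9)

Final answer: 3/((s-2)² + 9)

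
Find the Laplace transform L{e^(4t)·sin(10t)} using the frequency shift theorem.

Frequency shift: L{e^(at)f(t)} = F(s-a). L{e^(4t)·sin(10t)} = 10/((s-4)² + 100)

Final answer: 10/((s-4)² + 100)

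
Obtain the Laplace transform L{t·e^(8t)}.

L{t^n·e^(at)} = n!/(s-a)^(n+1), so L{t·e^(8t)} = 1/(s-8)^2

Final answer: 1/(s-8)^2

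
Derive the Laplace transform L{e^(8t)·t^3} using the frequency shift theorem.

L{e^(at)·t^n} = n!/(s-a)^(n+1), so L{e^(8t)·t^3} = 6/(s-8)^4

Final answer: 6/(s-8)^4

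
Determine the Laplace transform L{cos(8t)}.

L{cos(ωt)} = s/(s² + ω²), so L{cos(8t)} = s/(s² + 64)

Final answer: s/(s² + 64)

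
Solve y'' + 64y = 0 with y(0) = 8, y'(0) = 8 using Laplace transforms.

L{y''} + 64L{y} = 0. s²Y - 8s - 8 + 64Y = 0. Y(s² + 64) = 8s + 8. Y = (8s + 8)/(s² + 64). Inverting: y(t) = 8cos(8t) + sin(8t)

Final answer: y(t) = 8cos(8t) + sin(8t)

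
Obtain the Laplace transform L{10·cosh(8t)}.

L{cosh(ωt)} = s/(s² - ω²), so L{cosh(8t)} = s/(s² - 64). Then L{10·cosh(8t)} = 10·s/(s² - 64) = 10s/(s² - 64)

Final answer: 10s/(s² - 64)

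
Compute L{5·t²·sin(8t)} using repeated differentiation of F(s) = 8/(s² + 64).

F(s) = 8/(s² + 64). F'(s) = -16s/(s² + 64)². F''(s) = -16(64 - 3s²)/(s² + 64)³ = (48s² - 1024)/(s² + 64)³. So L{t²·sin(8t)} = (-1)² F''(s) = (48s² - 1024)/(s² + 64)³. Then L{5·t²·sin(8t)} = 5·(48s² - 1024)/(s² + 64)³ = (240s² - 5120)/(s² + 64)³

Final answer: (240s² - 5120)/(s² + 64)³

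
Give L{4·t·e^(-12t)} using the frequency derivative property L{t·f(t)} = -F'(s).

L{e^(-12t)} = 1/(s+12). By frequency derivative: L{t·e^(-12t)} = -d/ds[1/(s+12)] = -(-1)/(s+12)² = 1/(s+12)². Then L{4·t·e^(-12t)} = 4·1/(s+12)² = 4/(s+12)²

Final answer: 4/(s+12)²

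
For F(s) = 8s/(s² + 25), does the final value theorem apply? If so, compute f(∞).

The final value theorem requires all poles of sF(s) in the left half-plane. sF(s) = 8s²/(s² + 25) has poles at s = ±5i (imaginary axis). Theorem does NOT apply (oscillatory system).

Final answer: Not applicable (oscillatory)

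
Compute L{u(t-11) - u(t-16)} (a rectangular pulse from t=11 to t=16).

L{u(t-a)} = e^(-as)/s. L{u(t-11) - u(t-16)} = (e^(-11s) - e^(-16s))/s

Final answer: (e^(-11s) - e^(-16s))/s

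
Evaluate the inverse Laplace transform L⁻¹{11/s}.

L⁻¹{c/s} = c, so L⁻¹{11/s} = 11

Final answer: 11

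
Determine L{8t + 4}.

L{8t + 4} = 8·L{t} + 4·L{1} = 8/s² + 4/s

Final answer: 8/s² + 4/s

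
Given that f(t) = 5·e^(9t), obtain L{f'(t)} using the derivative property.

f(0) = 5, F(s) = 5/(s-9). L{f'(t)} = s·F(s) - f(0) = 5s/(s-9) - 5 = (5s - 5(s-9))/(s-9) = 45/(s-9)

Final answer: 45/(s-9)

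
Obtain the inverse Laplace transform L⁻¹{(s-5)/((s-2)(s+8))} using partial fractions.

Using partial fractions, f(t) = (-3e^(2t) + 13e^(-8t))/10

Final answer: (-3e^(2t) + 13e^(-8t))/10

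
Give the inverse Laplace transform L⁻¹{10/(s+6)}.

L⁻¹{1/(s-a)} = e^(at), so L⁻¹{1/(s+6)} = e^(-6t), and L⁻¹{10/(s+6)} = 10·e^(-6t)

Final answer: 10·e^(-6t)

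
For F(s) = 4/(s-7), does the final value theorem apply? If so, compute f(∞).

sF(s) = 4s/(s-7) has a pole at s = 7 in the right half-plane. Theorem does NOT apply (unstable system; f(t) = 4·e^(7t) grows without bound).

Final answer: Not applicable (unstable)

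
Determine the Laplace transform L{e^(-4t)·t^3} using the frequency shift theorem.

L{e^(at)·t^n} = n!/(s-a)^(n+1), so L{e^(-4t)·t^3} = 6/(s+4)^4

Final answer: 6/(s+4)^4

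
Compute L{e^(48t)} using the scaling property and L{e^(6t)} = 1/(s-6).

Using L{f(at)} = (1/a)F(s/a) with a=8 and f(t) = e^(6t): L{e^(48t)} = (1/8) · 1/((s/8)-6) = (1/8) · 8/(s-48) = 1/(s-48)

Final answer: 1/(s-48)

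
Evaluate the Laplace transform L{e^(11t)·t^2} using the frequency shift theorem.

L{e^(at)·t^n} = n!/(s-a)^(n+1), so L{e^(11t)·t^2} = 2/(s-11)^3

Final answer: 2/(s-11)^3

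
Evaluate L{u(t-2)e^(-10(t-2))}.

u(t-a)f(t-a) with f(t)=e^(-10t). L{e^(-10t)} = 1/(s+10). By time shift: e^(-2s)/(s+10)

Final answer: e^(-2s)/(s+10)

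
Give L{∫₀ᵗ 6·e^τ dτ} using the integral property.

L{∫₀ᵗ f(τ)dτ} = F(s)/s with F(s) = 6/(s-1), so L{∫₀ᵗ 6·e^τ dτ} = 6/(s(s-1))

Final answer: 6/(s(s-1))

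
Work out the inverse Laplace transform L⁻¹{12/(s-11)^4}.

L⁻¹{n!/(s-a)^(n+1)} = t^n·e^(at) with n=3, a=11. So L⁻¹{6/(s-11)^4} = t^3·e^(11t), and L⁻¹{12/(s-11)^4} = (12/6)·t^3·e^(11t) = 2·t^3·e^(11t)

Final answer: 2·t^3·e^(11t)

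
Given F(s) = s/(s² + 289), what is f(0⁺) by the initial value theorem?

f(0⁺) = lim_{s→∞} s·s/(s² + 289) = lim_{s→∞} s²/(s² + 289) = 1

Final answer: 1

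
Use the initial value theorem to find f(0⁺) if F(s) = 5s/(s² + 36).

f(0⁺) = lim_{s→∞} s·5s/(s² + 36) = lim_{s→∞} 5s²/(s² + 36) = 5

Final answer: 5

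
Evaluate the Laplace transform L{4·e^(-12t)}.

L{e^(at)} = 1/(s-a), so L{e^(-12t)} = 1/(s+12). Then L{4·e^(-12t)} = 4/(s+12)

Final answer: 4/(s+12)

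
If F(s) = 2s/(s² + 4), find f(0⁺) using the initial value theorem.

f(0⁺) = lim_{s→∞} s·2s/(s² + 4) = lim_{s→∞} 2s²/(s² + 4) = 2

Final answer: 2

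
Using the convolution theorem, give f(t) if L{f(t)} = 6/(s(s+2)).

6/(s(s+2)) = (6/s)·(1/(s+2)) = L{6}·L{e^(-2t)}. By convolution, f(t) = 6*e^(-2t) = ∫₀ᵗ 6·e^(-2τ) dτ = 6·(1 - e^(-2t))/2

Final answer: 6·(1 - e^(-2t))/2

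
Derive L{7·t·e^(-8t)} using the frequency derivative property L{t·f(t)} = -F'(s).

L{e^(-8t)} = 1/(s+8). By frequency derivative: L{t·e^(-8t)} = -d/ds[1/(s+8)] = -(-1)/(s+8)² = 1/(s+8)². Then L{7·t·e^(-8t)} = 7·1/(s+8)² = 7/(s+8)²

Final answer: 7/(s+8)²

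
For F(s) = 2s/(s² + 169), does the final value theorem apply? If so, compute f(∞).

The final value theorem requires all poles of sF(s) in the left half-plane. sF(s) = 2s²/(s² + 169) has poles at s = ±13i (imaginary axis). Theorem does NOT apply (oscillatory system).

Final answer: Not applicable (oscillatory)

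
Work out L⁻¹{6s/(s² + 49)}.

This is the form c·s/(s² + a²) with a = 7, c = 6. L⁻¹ = 6·cos(7t)

Final answer: 6·cos(7t)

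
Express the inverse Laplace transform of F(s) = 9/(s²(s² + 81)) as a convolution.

9/(s²(s² + 81)) = (1/s²)·(9/(s² + 81)) = L{t}·L{sin(9t)}. So f(t) = t*(sin(9t)) = ∫₀ᵗ τ·sin(9(t-τ)) dτ

Final answer: ∫₀ᵗ τ·sin(9(t-τ)) dτ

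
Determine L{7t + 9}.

L{7t + 9} = 7·L{t} + 9·L{1} = 7/s² + 9/s

Final answer: 7/s² + 9/s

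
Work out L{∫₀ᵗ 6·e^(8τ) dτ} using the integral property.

L{∫₀ᵗ f(τ)dτ} = F(s)/s with F(s) = 6/(s-8), so L{∫₀ᵗ 6·e^(8τ) dτ} = 6/(s(s-8))

Final answer: 6/(s(s-8))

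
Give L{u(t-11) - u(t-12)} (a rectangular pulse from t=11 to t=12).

L{u(t-a)} = e^(-as)/s. L{u(t-11) - u(t-12)} = (e^(-11s) - e^(-12s))/s

Final answer: (e^(-11s) - e^(-12s))/s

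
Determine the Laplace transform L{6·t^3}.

L{t^n} = n!/s^(n+1), so L{t^3} = 6/s^4. Then L{6·t^3} = 6·6/s^4 = 36/s^4

Final answer: 36/s^4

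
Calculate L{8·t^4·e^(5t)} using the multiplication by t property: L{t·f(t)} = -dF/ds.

Using L{t^n·e^(at)} = n!/(s-a)^(n+1), L{t^4·e^(5t)} = 24/(s-5)^5, so L{8·t^4·e^(5t)} = 8·24/(s-5)^5 = 192/(s-5)^5

Final answer: 192/(s-5)^5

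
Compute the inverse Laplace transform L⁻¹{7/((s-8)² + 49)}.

Using frequency shift, L⁻¹{7/((s-8)² + 49)} = e^(8t)·sin(7t)

Final answer: e^(8t)·sin(7t)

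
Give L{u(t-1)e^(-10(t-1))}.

u(t-a)f(t-a) with f(t)=e^(-10t). L{e^(-10t)} = 1/(s+10). By time shift: e^(-s)/(s+10)

Final answer: e^(-s)/(s+10)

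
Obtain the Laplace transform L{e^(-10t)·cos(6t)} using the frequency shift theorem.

Frequency shift: L{e^(at)f(t)} = F(s-a). L{e^(-10t)·cos(6t)} = (s+10)/((s+10)² + 36)

Final answer: (s+10)/((s+10)² + 36)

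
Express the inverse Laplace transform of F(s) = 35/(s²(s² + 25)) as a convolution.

35/(s²(s² + 25)) = (1/s²)·(35/(s² + 25)) = L{t}·L{7·sin(5t)}. So f(t) = t*(7·sin(5t)) = ∫₀ᵗ 7τ·sin(5(t-τ)) dτ

Final answer: ∫₀ᵗ 7τ·sin(5(t-τ)) dτ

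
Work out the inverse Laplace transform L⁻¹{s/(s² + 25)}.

L⁻¹{s/(s² + 25)} = cos(5t)

Final answer: cos(5t)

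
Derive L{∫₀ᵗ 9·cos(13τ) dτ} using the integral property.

L{∫₀ᵗ f(τ)dτ} = F(s)/s with F(s) = 9s/(s² + 169), so the result is (9s/(s² + 169))/s = 9/(s² + 169)

Final answer: 9/(s² + 169)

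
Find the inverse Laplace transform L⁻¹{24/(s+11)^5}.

L⁻¹{n!/(s-a)^(n+1)} = t^n·e^(at), so L⁻¹{24/(s+11)^5} = t^4·e^(-11t)

Final answer: t^4·e^(-11t)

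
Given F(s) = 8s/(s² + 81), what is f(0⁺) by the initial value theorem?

f(0⁺) = lim_{s→∞} s·8s/(s² + 81) = lim_{s→∞} 8s²/(s² + 81) = 8

Final answer: 8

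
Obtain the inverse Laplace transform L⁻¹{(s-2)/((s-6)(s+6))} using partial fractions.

Using partial fractions, f(t) = (4e^(6t) + 8e^(-6t))/12

Final answer: (4e^(6t) + 8e^(-6t))/12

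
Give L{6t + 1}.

L{6t + 1} = 6·L{t} + L{1} = 6/s² + 1/s

Final answer: 6/s² + 1/s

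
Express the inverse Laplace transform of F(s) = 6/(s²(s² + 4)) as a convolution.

6/(s²(s² + 4)) = (1/s²)·(6/(s² + 4)) = L{t}·L{3·sin(2t)}. So f(t) = t*(3·sin(2t)) = ∫₀ᵗ 3τ·sin(2(t-τ)) dτ

Final answer: ∫₀ᵗ 3τ·sin(2(t-τ)) dτ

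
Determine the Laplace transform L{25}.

L{25} = 25 · L{1} = 25/s

Final answer: 25/s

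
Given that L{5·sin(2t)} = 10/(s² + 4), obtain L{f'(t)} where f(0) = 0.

L{f'(t)} = s·F(s) - f(0) = s·10/(s² + 4) - 0 = 10s/(s² + 4)

Final answer: 10s/(s² + 4)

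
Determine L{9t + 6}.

L{9t + 6} = 9·L{t} + 6·L{1} = 9/s² + 6/s

Final answer: 9/s² + 6/s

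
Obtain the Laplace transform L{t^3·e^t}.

L{t^n·e^(at)} = n!/(s-a)^(n+1), so L{t^3·e^t} = 6/(s-1)^4

Final answer: 6/(s-1)^4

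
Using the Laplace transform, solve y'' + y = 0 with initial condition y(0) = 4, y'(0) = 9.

L{y''} + 1L{y} = 0. s²Y - 4s - 9 + Y = 0. Y(s² + 1) = 4s + 9. Y = (4s + 9)/(s² + 1). Inverting: y(t) = 4cos(t) + 9sin(t)

Final answer: y(t) = 4cos(t) + 9sin(t)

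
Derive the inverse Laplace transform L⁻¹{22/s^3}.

L⁻¹{n!/s^(n+1)} = t^n with n=2. So L⁻¹{2/s^3} = t^2, and L⁻¹{22/s^3} = (22/2)·t^2 = 11·t^2

Final answer: 11·t^2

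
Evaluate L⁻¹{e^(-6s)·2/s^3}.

L⁻¹{2/s^3} = t^2. By the time shift theorem, L⁻¹{e^(-as)F(s)} = u(t-a)f(t-a) with a=6, so L⁻¹{e^(-6s)·2/s^3} = u(t-6)·(t-6)^2

Final answer: u(t-6)·(t-6)^2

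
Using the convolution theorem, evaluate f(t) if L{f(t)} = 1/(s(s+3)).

1/(s(s+3)) = (1/s)·(1/(s+3)) = L{1}·L{e^(-3t)}. By convolution, f(t) = 1*e^(-3t) = ∫₀ᵗ 1·e^(-3τ) dτ = (1 - e^(-3t))/3

Final answer: (1 - e^(-3t))/3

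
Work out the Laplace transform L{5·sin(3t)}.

L{sin(ωt)} = ω/(s² + ω²), so L{sin(3t)} = 3/(s² + 9). Then L{5·sin(3t)} = 5·3/(s² + 9) = 15/(s² + 9)

Final answer: 15/(s² + 9)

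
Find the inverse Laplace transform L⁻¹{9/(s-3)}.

L⁻¹{1/(s-a)} = e^(at), so L⁻¹{1/(s-3)} = e^(3t), and L⁻¹{9/(s-3)} = 9·e^(3t)

Final answer: 9·e^(3t)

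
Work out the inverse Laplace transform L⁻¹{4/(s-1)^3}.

L⁻¹{n!/(s-a)^(n+1)} = t^n·e^(at) with n=2, a=1. So L⁻¹{2/(s-1)^3} = t^2·e^t, and L⁻¹{4/(s-1)^3} = (4/2)·t^2·e^t = 2·t^2·e^t

Final answer: 2·t^2·e^t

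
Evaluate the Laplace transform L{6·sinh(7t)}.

L{sinh(ωt)} = ω/(s² - ω²), so L{sinh(7t)} = 7/(s² - 49). Then L{6·sinh(7t)} = 6·7/(s² - 49) = 42/(s² - 49)

Final answer: 42/(s² - 49)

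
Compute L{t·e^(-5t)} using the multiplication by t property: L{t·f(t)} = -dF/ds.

Using L{t^n·e^(at)} = n!/(s-a)^(n+1), L{t·e^(-5t)} = 1/(s+5)^2

Final answer: 1/(s+5)^2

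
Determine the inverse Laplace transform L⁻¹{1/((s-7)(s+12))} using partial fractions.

Decompose: A/(s-7) + B/(s+12). A = 1/19, B = -1/19. f(t) = (e^(7t) - e^(-12t))/19

Final answer: (e^(7t) - e^(-12t))/19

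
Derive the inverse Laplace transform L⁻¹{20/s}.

L⁻¹{c/s} = c, so L⁻¹{20/s} = 20

Final answer: 20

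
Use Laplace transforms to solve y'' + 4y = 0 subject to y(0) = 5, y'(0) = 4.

L{y''} + 4L{y} = 0. s²Y - 5s - 4 + 4Y = 0. Y(s² + 4) = 5s + 4. Y = (5s + 4)/(s² + 4). Inverting: y(t) = 5cos(2t) + 2sin(2t)

Final answer: y(t) = 5cos(2t) + 2sin(2t)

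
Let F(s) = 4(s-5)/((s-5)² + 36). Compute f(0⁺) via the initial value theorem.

f(0⁺) = lim_{s→∞} sF(s) = lim_{s→∞} 4s(s-5)/((s-5)² + 36) = 4

Final answer: 4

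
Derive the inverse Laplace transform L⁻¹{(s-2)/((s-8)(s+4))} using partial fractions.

Using partial fractions, f(t) = (6e^(8t) + 6e^(-4t))/12

Final answer: (6e^(8t) + 6e^(-4t))/12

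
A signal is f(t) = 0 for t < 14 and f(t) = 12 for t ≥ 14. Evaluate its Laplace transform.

f(t) = 12·u(t-14). L{u(t-14)} = e^(-14s)/s, so L{f(t)} = 12·e^(-14s)/s

Final answer: 12·e^(-14s)/s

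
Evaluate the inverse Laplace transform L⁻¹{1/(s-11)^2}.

L⁻¹{n!/(s-a)^(n+1)} = t^n·e^(at), so L⁻¹{1/(s-11)^2} = t·e^(11t)

Final answer: t·e^(11t)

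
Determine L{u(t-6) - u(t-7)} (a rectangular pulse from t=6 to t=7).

L{u(t-a)} = e^(-as)/s. L{u(t-6) - u(t-7)} = (e^(-6s) - e^(-7s))/s

Final answer: (e^(-6s) - e^(-7s))/s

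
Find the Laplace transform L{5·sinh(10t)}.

L{sinh(ωt)} = ω/(s² - ω²), so L{sinh(10t)} = 10/(s² - 100). Then L{5·sinh(10t)} = 5·10/(s² - 100) = 50/(s² - 100)

Final answer: 50/(s² - 100)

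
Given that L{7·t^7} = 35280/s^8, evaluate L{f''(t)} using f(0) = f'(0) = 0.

L{f''(t)} = s²F(s) - sf(0) - f'(0) = s²·35280/s^8 - 0 - 0 = 35280/s^6

Final answer: 35280/s^6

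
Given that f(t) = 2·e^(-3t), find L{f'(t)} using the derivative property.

f(0) = 2, F(s) = 2/(s+3). L{f'(t)} = s·F(s) - f(0) = 2s/(s+3) - 2 = (2s - 2(s+3))/(s+3) = -6/(s+3)

Final answer: -6/(s+3)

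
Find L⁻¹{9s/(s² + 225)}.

This is the form c·s/(s² + a²) with a = 15, c = 9. L⁻¹ = 9·cos(15t)

Final answer: 9·cos(15t)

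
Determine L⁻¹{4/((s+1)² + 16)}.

Form: b/((s-a)² + b²) → e^(at)sin(bt). With a=-1, b=4

Final answer: e^(-t)·sin(4t)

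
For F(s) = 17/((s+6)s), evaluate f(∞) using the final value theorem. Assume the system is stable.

f(∞) = lim_{s→0} sF(s) = lim_{s→0} 17/(s+6) = 17/6

Final answer: 17/6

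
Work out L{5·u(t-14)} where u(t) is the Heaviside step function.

L{u(t-a)} = e^(-as)/s. Here a=14, so L{u(t-14)} = e^(-14s)/s, and L{5·u(t-14)} = 5·e^(-14s)/s

Final answer: 5·e^(-14s)/s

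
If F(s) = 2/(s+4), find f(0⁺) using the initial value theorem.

f(0⁺) = lim_{s→∞} s·2/(s+4) = lim_{s→∞} 2s/(s+4) = 2

Final answer: 2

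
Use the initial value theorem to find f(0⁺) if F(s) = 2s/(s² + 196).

f(0⁺) = lim_{s→∞} s·2s/(s² + 196) = lim_{s→∞} 2s²/(s² + 196) = 2

Final answer: 2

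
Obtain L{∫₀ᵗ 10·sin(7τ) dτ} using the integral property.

L{∫₀ᵗ f(τ)dτ} = F(s)/s with F(s) = 70/(s² + 49), so the result is (70/(s² + 49))/s = 70/(s(s² + 49))

Final answer: 70/(s(s² + 49))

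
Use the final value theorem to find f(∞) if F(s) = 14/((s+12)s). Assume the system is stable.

f(∞) = lim_{s→0} sF(s) = lim_{s→0} 14/(s+12) = 7/6

Final answer: 7/6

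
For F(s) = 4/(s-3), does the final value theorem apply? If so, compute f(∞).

sF(s) = 4s/(s-3) has a pole at s = 3 in the right half-plane. Theorem does NOT apply (unstable system; f(t) = 4·e^(3t) grows without bound).

Final answer: Not applicable (unstable)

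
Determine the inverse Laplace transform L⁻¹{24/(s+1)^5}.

L⁻¹{n!/(s-a)^(n+1)} = t^n·e^(at), so L⁻¹{24/(s+1)^5} = t^4·e^(-t)

Final answer: t^4·e^(-t)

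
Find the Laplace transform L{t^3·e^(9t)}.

L{t^n·e^(at)} = n!/(s-a)^(n+1), so L{t^3·e^(9t)} = 6/(s-9)^4

Final answer: 6/(s-9)^4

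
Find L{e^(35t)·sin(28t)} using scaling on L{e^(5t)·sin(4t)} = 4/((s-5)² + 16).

Scaling with a=7: L{e^(35t)·sin(28t)} = (1/7) · 4/((s/7-5)² + 16). Simplifying: 28/((s-35)² + 784)

Final answer: 28/((s-35)² + 784)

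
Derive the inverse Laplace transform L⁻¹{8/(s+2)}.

L⁻¹{1/(s-a)} = e^(at), so L⁻¹{1/(s+2)} = e^(-2t), and L⁻¹{8/(s+2)} = 8·e^(-2t)

Final answer: 8·e^(-2t)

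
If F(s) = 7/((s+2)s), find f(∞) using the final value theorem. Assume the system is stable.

f(∞) = lim_{s→0} sF(s) = lim_{s→0} 7/(s+2) = 7/2

Final answer: 7/2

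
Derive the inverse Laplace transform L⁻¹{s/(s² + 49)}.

L⁻¹{s/(s² + 49)} = cos(7t)

Final answer: cos(7t)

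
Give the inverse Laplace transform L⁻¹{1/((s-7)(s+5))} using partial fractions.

Decompose: A/(s-7) + B/(s+5). A = 1/12, B = -1/12. f(t) = (e^(7t) - e^(-5t))/12

Final answer: (e^(7t) - e^(-5t))/12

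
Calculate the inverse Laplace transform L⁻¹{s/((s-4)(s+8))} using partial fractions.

Using partial fractions, f(t) = (4e^(4t) + 8e^(-8t))/12

Final answer: (4e^(4t) + 8e^(-8t))/12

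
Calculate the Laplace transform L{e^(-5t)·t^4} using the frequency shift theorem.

L{e^(at)·t^n} = n!/(s-a)^(n+1), so L{e^(-5t)·t^4} = 24/(s+5)^5

Final answer: 24/(s+5)^5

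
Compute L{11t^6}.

L{t^n} = n!/s^(n+1). So L{11t^6} = 11·6!/s^7 = 7920/s^7

Final answer: 7920/s^7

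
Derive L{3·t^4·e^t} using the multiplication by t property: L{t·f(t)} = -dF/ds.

Using L{t^n·e^(at)} = n!/(s-a)^(n+1), L{t^4·e^t} = 24/(s-1)^5, so L{3·t^4·e^t} = 3·24/(s-1)^5 = 72/(s-1)^5

Final answer: 72/(s-1)^5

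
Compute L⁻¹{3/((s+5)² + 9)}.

Form: b/((s-a)² + b²) → e^(at)sin(bt). With a=-5, b=3

Final answer: e^(-5t)·sin(3t)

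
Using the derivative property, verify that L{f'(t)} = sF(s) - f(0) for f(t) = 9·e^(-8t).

f'(t) = -72e^(-8t). Direct: L{f'(t)} = -72/(s+8). Property: s·9/(s+8) - 9 = (9s - 9(s+8))/(s+8) = -72/(s+8). ✓

Final answer: -72/(s+8)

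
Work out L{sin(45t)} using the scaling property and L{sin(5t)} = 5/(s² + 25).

Using L{f(at)} = (1/a)F(s/a) with a=9: L{sin(45t)} = (1/9) · 5/((s/9)² + 25) = (1/9) · 5·81/(s² + 2025) = 45/(s² + 2025)

Final answer: 45/(s² + 2025)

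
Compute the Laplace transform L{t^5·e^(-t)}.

L{t^n·e^(at)} = n!/(s-a)^(n+1), so L{t^5·e^(-t)} = 120/(s+1)^6

Final answer: 120/(s+1)^6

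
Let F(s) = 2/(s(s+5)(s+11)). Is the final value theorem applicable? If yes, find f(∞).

Poles of sF(s) = 2/((s+5)(s+11)) are at s = -5 and s = -11, both in the left half-plane. Theorem applies. f(∞) = lim_{s→0} sF(s) = 2/(5·11) = 2/55

Final answer: 2/55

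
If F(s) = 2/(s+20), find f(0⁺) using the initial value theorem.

f(0⁺) = lim_{s→∞} s·2/(s+20) = lim_{s→∞} 2s/(s+20) = 2

Final answer: 2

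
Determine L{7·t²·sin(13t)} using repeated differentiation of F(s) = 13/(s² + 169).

F(s) = 13/(s² + 169). F'(s) = -26s/(s² + 169)². F''(s) = -26(169 - 3s²)/(s² + 169)³ = (78s² - 4394)/(s² + 169)³. So L{t²·sin(13t)} = (-1)² F''(s) = (78s² - 4394)/(s² + 169)³. Then L{7·t²·sin(13t)} = 7·(78s² - 4394)/(s² + 169)³ = (546s² - 30758)/(s² + 169)³

Final answer: (546s² - 30758)/(s² + 169)³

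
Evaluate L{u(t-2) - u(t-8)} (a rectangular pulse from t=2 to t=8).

L{u(t-a)} = e^(-as)/s. L{u(t-2) - u(t-8)} = (e^(-2s) - e^(-8s))/s

Final answer: (e^(-2s) - e^(-8s))/s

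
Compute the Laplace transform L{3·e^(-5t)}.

L{e^(at)} = 1/(s-a), so L{e^(-5t)} = 1/(s+5). Then L{3·e^(-5t)} = 3/(s+5)

Final answer: 3/(s+5)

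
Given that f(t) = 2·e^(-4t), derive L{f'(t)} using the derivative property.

f(0) = 2, F(s) = 2/(s+4). L{f'(t)} = s·F(s) - f(0) = 2s/(s+4) - 2 = (2s - 2(s+4))/(s+4) = -8/(s+4)

Final answer: -8/(s+4)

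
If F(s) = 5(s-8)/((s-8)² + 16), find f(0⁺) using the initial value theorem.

f(0⁺) = lim_{s→∞} sF(s) = lim_{s→∞} 5s(s-8)/((s-8)² + 16) = 5

Final answer: 5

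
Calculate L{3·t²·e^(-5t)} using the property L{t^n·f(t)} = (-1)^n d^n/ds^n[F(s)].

L{e^(-5t)} = 1/(s+5). d/ds[1/(s+5)] = -1/(s+5)². d²/ds²[1/(s+5)] = 2/(s+5)³. So L{t²·e^(-5t)} = (-1)² · 2/(s+5)³ = 2/(s+5)³. Then L{3·t²·e^(-5t)} = 3·2/(s+5)³ = 6/(s+5)³

Final answer: 6/(s+5)³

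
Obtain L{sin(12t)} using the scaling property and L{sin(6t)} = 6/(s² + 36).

Using L{f(at)} = (1/a)F(s/a) with a=2: L{sin(12t)} = (1/2) · 6/((s/2)² + 36) = (1/2) · 6·4/(s² + 144) = 12/(s² + 144)

Final answer: 12/(s² + 144)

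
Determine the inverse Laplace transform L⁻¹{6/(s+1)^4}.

L⁻¹{n!/(s-a)^(n+1)} = t^n·e^(at), so L⁻¹{6/(s+1)^4} = t^3·e^(-t)

Final answer: t^3·e^(-t)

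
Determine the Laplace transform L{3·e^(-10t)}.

L{e^(at)} = 1/(s-a), so L{e^(-10t)} = 1/(s+10). Then L{3·e^(-10t)} = 3/(s+10)

Final answer: 3/(s+10)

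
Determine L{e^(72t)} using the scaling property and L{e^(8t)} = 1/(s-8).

Using L{f(at)} = (1/a)F(s/a) with a=9 and f(t) = e^(8t): L{e^(72t)} = (1/9) · 1/((s/9)-8) = (1/9) · 9/(s-72) = 1/(s-72)

Final answer: 1/(s-72)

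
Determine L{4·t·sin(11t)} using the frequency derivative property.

L{sin(11t)} = 11/(s² + 121). By L{t·f(t)} = -F'(s): -d/ds[11/(s² + 121)] = -(11)·(-2s)/(s² + 121)² = 22s/(s² + 121)². Then L{4·t·sin(11t)} = 4·22s/(s² + 121)² = 88s/(s² + 121)²

Final answer: 88s/(s² + 121)²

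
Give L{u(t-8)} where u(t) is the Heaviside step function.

L{u(t-a)} = e^(-as)/s. Here a=8, so L{u(t-8)} = e^(-8s)/s

Final answer: e^(-8s)/s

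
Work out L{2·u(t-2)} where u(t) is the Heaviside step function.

L{u(t-a)} = e^(-as)/s. Here a=2, so L{u(t-2)} = e^(-2s)/s, and L{2·u(t-2)} = 2·e^(-2s)/s

Final answer: 2·e^(-2s)/s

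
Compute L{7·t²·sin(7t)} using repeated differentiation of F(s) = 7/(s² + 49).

F(s) = 7/(s² + 49). F'(s) = -14s/(s² + 49)². F''(s) = -14(49 - 3s²)/(s² + 49)³ = (42s² - 686)/(s² + 49)³. So L{t²·sin(7t)} = (-1)² F''(s) = (42s² - 686)/(s² + 49)³. Then L{7·t²·sin(7t)} = 7·(42s² - 686)/(s² + 49)³ = (294s² - 4802)/(s² + 49)³

Final answer: (294s² - 4802)/(s² + 49)³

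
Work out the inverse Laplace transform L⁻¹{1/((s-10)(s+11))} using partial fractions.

Decompose: A/(s-10) + B/(s+11). A = 1/21, B = -1/21. f(t) = (e^(10t) - e^(-11t))/21

Final answer: (e^(10t) - e^(-11t))/21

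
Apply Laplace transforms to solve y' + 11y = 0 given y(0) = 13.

L{y'} + 11L{y} = 0. sY - 13 + 11Y = 0. Y(s+11) = 13. Y = 13/(s+11)

Final answer: y(t) = 13e^(-11t)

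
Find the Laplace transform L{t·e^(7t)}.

L{t^n·e^(at)} = n!/(s-a)^(n+1), so L{t·e^(7t)} = 1/(s-7)^2

Final answer: 1/(s-7)^2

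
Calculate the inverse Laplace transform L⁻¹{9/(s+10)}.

L⁻¹{1/(s-a)} = e^(at), so L⁻¹{1/(s+10)} = e^(-10t), and L⁻¹{9/(s+10)} = 9·e^(-10t)

Final answer: 9·e^(-10t)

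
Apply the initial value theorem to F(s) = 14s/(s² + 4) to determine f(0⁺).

f(0⁺) = lim_{s→∞} s·14s/(s² + 4) = lim_{s→∞} 14s²/(s² + 4) = 14

Final answer: 14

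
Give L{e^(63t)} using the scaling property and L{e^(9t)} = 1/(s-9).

Using L{f(at)} = (1/a)F(s/a) with a=7 and f(t) = e^(9t): L{e^(63t)} = (1/7) · 1/((s/7)-9) = (1/7) · 7/(s-63) = 1/(s-63)

Final answer: 1/(s-63)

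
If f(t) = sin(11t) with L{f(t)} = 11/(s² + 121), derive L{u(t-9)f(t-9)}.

Time shift theorem: L{u(t-a)f(t-a)} = e^(-as)F(s). Here a=9, F(s) = 11/(s² + 121), so L{u(t-9)f(t-9)} = e^(-9s)·11/(s² + 121)

Final answer: e^(-9s)·11/(s² + 121)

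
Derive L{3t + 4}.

L{3t + 4} = 3·L{t} + 4·L{1} = 3/s² + 4/s

Final answer: 3/s² + 4/s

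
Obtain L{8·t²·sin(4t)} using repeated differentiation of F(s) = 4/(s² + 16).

F(s) = 4/(s² + 16). F'(s) = -8s/(s² + 16)². F''(s) = -8(16 - 3s²)/(s² + 16)³ = (24s² - 128)/(s² + 16)³. So L{t²·sin(4t)} = (-1)² F''(s) = (24s² - 128)/(s² + 16)³. Then L{8·t²·sin(4t)} = 8·(24s² - 128)/(s² + 16)³ = (192s² - 1024)/(s² + 16)³

Final answer: (192s² - 1024)/(s² + 16)³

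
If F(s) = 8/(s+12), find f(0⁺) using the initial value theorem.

f(0⁺) = lim_{s→∞} s·8/(s+12) = lim_{s→∞} 8s/(s+12) = 8

Final answer: 8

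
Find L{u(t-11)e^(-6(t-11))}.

u(t-a)f(t-a) with f(t)=e^(-6t). L{e^(-6t)} = 1/(s+6). By time shift: e^(-11s)/(s+6)

Final answer: e^(-11s)/(s+6)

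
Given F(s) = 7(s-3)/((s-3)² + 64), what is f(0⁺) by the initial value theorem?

f(0⁺) = lim_{s→∞} sF(s) = lim_{s→∞} 7s(s-3)/((s-3)² + 64) = 7

Final answer: 7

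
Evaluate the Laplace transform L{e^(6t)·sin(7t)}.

L{e^(at)·sin(ωt)} = ω/((s-a)² + ω²), so L{e^(6t)·sin(7t)} = 7/((s-6)² + 49)

Final answer: 7/((s-6)² + 49)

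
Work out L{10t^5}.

L{t^n} = n!/s^(n+1). So L{10t^5} = 10·5!/s^6 = 1200/s^6

Final answer: 1200/s^6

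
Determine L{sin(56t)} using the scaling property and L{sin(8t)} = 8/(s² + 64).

Using L{f(at)} = (1/a)F(s/a) with a=7: L{sin(56t)} = (1/7) · 8/((s/7)² + 64) = (1/7) · 8·49/(s² + 3136) = 56/(s² + 3136)

Final answer: 56/(s² + 3136)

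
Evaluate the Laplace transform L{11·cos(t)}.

L{cos(ωt)} = s/(s² + ω²), so L{cos(t)} = s/(s² + 1). Then L{11·cos(t)} = 11·s/(s² + 1) = 11s/(s² + 1)

Final answer: 11s/(s² + 1)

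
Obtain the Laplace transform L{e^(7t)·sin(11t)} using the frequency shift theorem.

Frequency shift: L{e^(at)f(t)} = F(s-a). L{e^(7t)·sin(11t)} = 11/((s-7)² + 121)

Final answer: 11/((s-7)² + 121)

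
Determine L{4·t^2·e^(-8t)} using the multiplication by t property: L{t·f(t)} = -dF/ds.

Using L{t^n·e^(at)} = n!/(s-a)^(n+1), L{t^2·e^(-8t)} = 2/(s+8)^3, so L{4·t^2·e^(-8t)} = 4·2/(s+8)^3 = 8/(s+8)^3

Final answer: 8/(s+8)^3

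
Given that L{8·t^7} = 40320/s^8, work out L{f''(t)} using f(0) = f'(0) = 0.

L{f''(t)} = s²F(s) - sf(0) - f'(0) = s²·40320/s^8 - 0 - 0 = 40320/s^6

Final answer: 40320/s^6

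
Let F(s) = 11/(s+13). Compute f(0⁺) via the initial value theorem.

f(0⁺) = lim_{s→∞} s·11/(s+13) = lim_{s→∞} 11s/(s+13) = 11

Final answer: 11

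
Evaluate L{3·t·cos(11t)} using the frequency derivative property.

L{cos(11t)} = s/(s² + 121). Derivative: d/ds[s/(s² + 121)] = [(s² + 121) - s·2s]/(s² + 121)² = (121 - s²)/(s² + 121)². So L{t·cos(11t)} = -F'(s) = (s² - 121)/(s² + 121)². Then L{3·t·cos(11t)} = 3·(s² - 121)/(s² + 121)²

Final answer: 3·(s² - 121)/(s² + 121)²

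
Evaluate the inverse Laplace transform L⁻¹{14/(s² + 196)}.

L⁻¹{14/(s² + 196)} = sin(14t)

Final answer: sin(14t)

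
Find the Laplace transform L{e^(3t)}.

L{e^(at)} = 1/(s-a), so L{e^(3t)} = 1/(s-3)

Final answer: 1/(s-3)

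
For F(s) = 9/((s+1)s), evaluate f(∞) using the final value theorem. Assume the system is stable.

f(∞) = lim_{s→0} sF(s) = lim_{s→0} 9/(s+1) = 9

Final answer: 9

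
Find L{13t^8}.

L{t^n} = n!/s^(n+1). So L{13t^8} = 13·8!/s^9 = 524160/s^9

Final answer: 524160/s^9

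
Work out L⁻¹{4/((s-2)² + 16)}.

Form: b/((s-a)² + b²) → e^(at)sin(bt). With a=2, b=4

Final answer: e^(2t)·sin(4t)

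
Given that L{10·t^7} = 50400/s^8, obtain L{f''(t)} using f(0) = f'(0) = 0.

L{f''(t)} = s²F(s) - sf(0) - f'(0) = s²·50400/s^8 - 0 - 0 = 50400/s^6

Final answer: 50400/s^6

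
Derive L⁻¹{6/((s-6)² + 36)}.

Form: b/((s-a)² + b²) → e^(at)sin(bt). With a=6, b=6

Final answer: e^(6t)·sin(6t)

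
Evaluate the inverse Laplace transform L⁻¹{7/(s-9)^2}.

L⁻¹{n!/(s-a)^(n+1)} = t^n·e^(at) with n=1, a=9. So L⁻¹{1/(s-9)^2} = t·e^(9t), and L⁻¹{7/(s-9)^2} = (7/1)·t·e^(9t) = 7·t·e^(9t)

Final answer: 7·t·e^(9t)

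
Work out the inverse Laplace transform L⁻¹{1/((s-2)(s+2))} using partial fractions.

Decompose: A/(s-2) + B/(s+2). A = 1/4, B = -1/4. f(t) = (e^(2t) - e^(-2t))/4

Final answer: (e^(2t) - e^(-2t))/4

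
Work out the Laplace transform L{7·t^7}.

L{t^n} = n!/s^(n+1), so L{t^7} = 5040/s^8. Then L{7·t^7} = 7·5040/s^8 = 35280/s^8

Final answer: 35280/s^8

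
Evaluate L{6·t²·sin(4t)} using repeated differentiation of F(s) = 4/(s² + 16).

F(s) = 4/(s² + 16). F'(s) = -8s/(s² + 16)². F''(s) = -8(16 - 3s²)/(s² + 16)³ = (24s² - 128)/(s² + 16)³. So L{t²·sin(4t)} = (-1)² F''(s) = (24s² - 128)/(s² + 16)³. Then L{6·t²·sin(4t)} = 6·(24s² - 128)/(s² + 16)³ = (144s² - 768)/(s² + 16)³

Final answer: (144s² - 768)/(s² + 16)³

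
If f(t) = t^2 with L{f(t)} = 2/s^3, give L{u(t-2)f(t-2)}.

Time shift theorem: L{u(t-a)f(t-a)} = e^(-as)F(s). Here a=2, F(s) = 2/s^3, so L{u(t-2)f(t-2)} = e^(-2s)·2/s^3

Final answer: e^(-2s)·2/s^3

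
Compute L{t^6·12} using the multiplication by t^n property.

L{12} = 12/s. d^1/ds^1[1/s] = -1/s². d^2/ds^2[1/s] = 2/s^3. d^3/ds^3[1/s] = -6/s^4. d^4/ds^4[1/s] = 24/s^5. d^5/ds^5[1/s] = -120/s^6. d^6/ds^6[1/s] = 720/s^7. So L{t^6} = (-1)^{6}·720/s^7 = 720/s^7. Then L{t^6·12} = 12·720/s^7 = 8640/s^7

Final answer: 8640/s^7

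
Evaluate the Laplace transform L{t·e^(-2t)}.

L{t^n·e^(at)} = n!/(s-a)^(n+1), so L{t·e^(-2t)} = 1/(s+2)^2

Final answer: 1/(s+2)^2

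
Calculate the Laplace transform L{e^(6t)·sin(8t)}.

L{e^(at)·sin(ωt)} = ω/((s-a)² + ω²), so L{e^(6t)·sin(8t)} = 8/((s-6)² + 64)

Final answer: 8/((s-6)² + 64)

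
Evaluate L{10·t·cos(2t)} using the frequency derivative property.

L{cos(2t)} = s/(s² + 4). Derivative: d/ds[s/(s² + 4)] = [(s² + 4) - s·2s]/(s² + 4)² = (4 - s²)/(s² + 4)². So L{t·cos(2t)} = -F'(s) = (s² - 4)/(s² + 4)². Then L{10·t·cos(2t)} = 10·(s² - 4)/(s² + 4)²

Final answer: 10·(s² - 4)/(s² + 4)²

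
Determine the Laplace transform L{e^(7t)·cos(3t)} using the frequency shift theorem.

Frequency shift: L{e^(at)f(t)} = F(s-a). L{e^(7t)·cos(3t)} = (s-7)/((s-7)² + 9)

Final answer: (s-7)/((s-7)² + 9)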